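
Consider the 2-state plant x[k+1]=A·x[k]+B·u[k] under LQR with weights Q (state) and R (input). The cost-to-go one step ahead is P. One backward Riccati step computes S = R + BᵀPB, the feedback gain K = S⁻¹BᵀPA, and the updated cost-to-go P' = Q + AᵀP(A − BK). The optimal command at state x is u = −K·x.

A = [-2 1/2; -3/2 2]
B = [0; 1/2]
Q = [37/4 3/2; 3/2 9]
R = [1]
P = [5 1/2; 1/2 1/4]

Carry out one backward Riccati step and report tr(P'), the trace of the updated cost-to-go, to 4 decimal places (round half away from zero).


BᵀP = [0.2500 0.1250]
S = R + BᵀPB = [1] + [0.0625] = [1.0625]
BᵀPA = [-0.6875 0.3750]
K = S⁻¹·BᵀPA = [-0.6471 0.3529]
A−BK = [-2.0000 0.5000; -1.1765 1.8235]
AᵀP(A−BK) = [23.1176 -7.8824; -7.8824 3.1176]
P' = Q + AᵀP(A−BK) = [32.3676 -6.3824; -6.3824 12.1176]
tr(P') = 44.4853

44.4853


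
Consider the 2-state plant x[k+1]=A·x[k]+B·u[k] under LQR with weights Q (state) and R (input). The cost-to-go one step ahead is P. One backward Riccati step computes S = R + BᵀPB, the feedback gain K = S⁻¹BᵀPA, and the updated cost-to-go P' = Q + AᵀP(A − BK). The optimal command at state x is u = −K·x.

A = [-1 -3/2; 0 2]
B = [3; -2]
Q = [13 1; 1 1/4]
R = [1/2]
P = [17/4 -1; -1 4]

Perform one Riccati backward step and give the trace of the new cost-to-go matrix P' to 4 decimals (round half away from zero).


BᵀP = [14.7500 -11.0000]
S = R + BᵀPB = [1/2] + [66.2500] = [66.7500]
BᵀPA = [-14.7500 -44.1250]
K = S⁻¹·BᵀPA = [-0.2210 -0.6610]
A−BK = [-0.3371 0.4831; -0.4419 0.6779]
AᵀP(A−BK) = [0.9906 -1.3755; -1.3755 2.3937]
P' = Q + AᵀP(A−BK) = [13.9906 -0.3755; -0.3755 2.6437]
tr(P') = 16.6344

16.6344


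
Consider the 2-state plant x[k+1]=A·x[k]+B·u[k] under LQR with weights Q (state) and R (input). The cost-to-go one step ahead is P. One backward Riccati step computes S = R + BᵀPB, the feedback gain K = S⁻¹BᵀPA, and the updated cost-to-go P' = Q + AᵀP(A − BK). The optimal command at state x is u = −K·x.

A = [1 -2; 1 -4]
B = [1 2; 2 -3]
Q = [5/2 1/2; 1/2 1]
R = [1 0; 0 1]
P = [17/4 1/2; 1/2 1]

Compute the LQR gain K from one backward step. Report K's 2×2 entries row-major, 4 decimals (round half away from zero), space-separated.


BᵀP = [5.2500 2.5000; 7.0000 -2.0000]
S = R + BᵀPB = [1 0; 0 1] + [10.2500 3.0000; 3.0000 20.0000] = [11.2500 3.0000; 3.0000 21.0000]
BᵀPA = [7.7500 -20.5000; 5.0000 -6.0000]
K = S⁻¹·BᵀPA = [0.6502 -1.8152; 0.1452 -0.0264]
A−BK = [0.0594 -0.1320; 0.1353 -0.4488]
AᵀP(A−BK) = [0.4851 -1.3003; -1.3003 3.6304]
P' = Q + AᵀP(A−BK) = [2.9851 -0.8003; -0.8003 4.6304]
tr(P') = 7.6155

0.6502 -1.8152 0.1452 -0.0264


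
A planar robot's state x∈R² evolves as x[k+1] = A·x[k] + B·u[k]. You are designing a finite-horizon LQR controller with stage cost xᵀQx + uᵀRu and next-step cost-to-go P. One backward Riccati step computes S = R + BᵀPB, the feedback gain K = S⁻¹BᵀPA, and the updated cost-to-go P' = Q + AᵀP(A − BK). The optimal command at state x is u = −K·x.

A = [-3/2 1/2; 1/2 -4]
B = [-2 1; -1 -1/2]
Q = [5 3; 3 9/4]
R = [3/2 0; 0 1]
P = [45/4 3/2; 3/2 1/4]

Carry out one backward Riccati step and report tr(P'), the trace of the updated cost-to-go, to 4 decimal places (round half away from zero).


BᵀP = [-24.0000 -3.2500; 10.5000 1.3750]
S = R + BᵀPB = [3/2 0; 0 1] + [51.2500 -22.3750; -22.3750 9.8125] = [52.7500 -22.3750; -22.3750 10.8125]
BᵀPA = [34.3750 1.0000; -15.0625 -0.2500]
K = S⁻¹·BᵀPA = [0.4971 0.0749; -0.3644 0.1318]
A−BK = [-0.1414 0.5179; 0.8149 -3.8593]
AᵀP(A−BK) = [0.5487 -0.1507; -0.1507 0.7706]
P' = Q + AᵀP(A−BK) = [5.5487 2.8493; 2.8493 3.0206]
tr(P') = 8.5693

8.5693


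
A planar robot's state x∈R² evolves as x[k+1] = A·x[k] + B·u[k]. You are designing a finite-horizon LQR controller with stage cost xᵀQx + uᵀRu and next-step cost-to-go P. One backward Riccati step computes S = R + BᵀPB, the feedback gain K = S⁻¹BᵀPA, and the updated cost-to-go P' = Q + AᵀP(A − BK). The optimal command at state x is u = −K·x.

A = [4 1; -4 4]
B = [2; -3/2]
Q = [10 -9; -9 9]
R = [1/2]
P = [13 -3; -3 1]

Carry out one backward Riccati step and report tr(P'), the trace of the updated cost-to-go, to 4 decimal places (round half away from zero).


BᵀP = [30.5000 -7.5000]
S = R + BᵀPB = [1/2] + [72.2500] = [72.7500]
BᵀPA = [152.0000 0.5000]
K = S⁻¹·BᵀPA = [2.0893 0.0069]
A−BK = [-0.1787 0.9863; -0.8660 4.0103]
AᵀP(A−BK) = [2.4192 -1.0447; -1.0447 4.9966]
P' = Q + AᵀP(A−BK) = [12.4192 -10.0447; -10.0447 13.9966]
tr(P') = 26.4158

26.4158


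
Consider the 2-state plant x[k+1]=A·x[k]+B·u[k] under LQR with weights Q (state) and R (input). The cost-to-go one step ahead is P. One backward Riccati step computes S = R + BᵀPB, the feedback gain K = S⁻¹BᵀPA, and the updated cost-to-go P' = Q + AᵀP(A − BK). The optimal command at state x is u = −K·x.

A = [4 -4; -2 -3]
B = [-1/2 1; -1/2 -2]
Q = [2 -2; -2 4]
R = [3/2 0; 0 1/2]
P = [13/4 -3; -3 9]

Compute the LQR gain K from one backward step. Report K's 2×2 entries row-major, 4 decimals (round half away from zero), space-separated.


-1.4479 2.7336 1.6910 0.1921

BᵀP = [-0.1250 -3.0000; 9.2500 -21.0000]
S = R + BᵀPB = [3/2 0; 0 1/2] + [1.5625 5.8750; 5.8750 51.2500] = [3.0625 5.8750; 5.8750 51.7500]
BᵀPA = [5.5000 9.5000; 79.0000 26.0000]
K = S⁻¹·BᵀPA = [-1.4479 2.7336; 1.6910 0.1921]
A−BK = [1.5851 -2.8253; 0.6579 -1.2491]
AᵀP(A−BK) = [10.3786 -16.2092; -16.2092 30.0371]
P' = Q + AᵀP(A−BK) = [12.3786 -18.2092; -18.2092 34.0371]
tr(P') = 46.4157


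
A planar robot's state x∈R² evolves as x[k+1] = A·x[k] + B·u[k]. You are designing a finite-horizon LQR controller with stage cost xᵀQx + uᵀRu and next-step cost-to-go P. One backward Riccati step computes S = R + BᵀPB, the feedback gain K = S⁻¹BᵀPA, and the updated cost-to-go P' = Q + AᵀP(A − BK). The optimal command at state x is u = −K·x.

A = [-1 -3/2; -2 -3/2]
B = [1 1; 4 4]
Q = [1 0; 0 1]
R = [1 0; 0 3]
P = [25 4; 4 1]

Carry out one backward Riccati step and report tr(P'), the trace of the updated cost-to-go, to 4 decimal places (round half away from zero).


6.1949

BᵀP = [41.0000 8.0000; 41.0000 8.0000]
S = R + BᵀPB = [1 0; 0 3] + [73.0000 73.0000; 73.0000 73.0000] = [74.0000 73.0000; 73.0000 76.0000]
BᵀPA = [-57.0000 -73.5000; -57.0000 -73.5000]
K = S⁻¹·BᵀPA = [-0.5797 -0.7475; -0.1932 -0.2492]
A−BK = [-0.2271 -0.5034; 1.0915 2.4864]
AᵀP(A−BK) = [0.9458 1.6932; 1.6932 3.2492]
P' = Q + AᵀP(A−BK) = [1.9458 1.6932; 1.6932 4.2492]
tr(P') = 6.1949


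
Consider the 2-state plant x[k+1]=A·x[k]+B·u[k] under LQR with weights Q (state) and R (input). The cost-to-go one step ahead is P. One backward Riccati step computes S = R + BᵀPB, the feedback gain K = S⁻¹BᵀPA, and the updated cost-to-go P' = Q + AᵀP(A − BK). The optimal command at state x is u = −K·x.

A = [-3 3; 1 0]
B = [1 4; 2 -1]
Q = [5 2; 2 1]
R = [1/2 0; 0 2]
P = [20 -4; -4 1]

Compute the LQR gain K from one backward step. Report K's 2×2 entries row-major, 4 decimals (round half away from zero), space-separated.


BᵀP = [12.0000 -2.0000; 84.0000 -17.0000]
S = R + BᵀPB = [1/2 0; 0 2] + [8.0000 50.0000; 50.0000 353.0000] = [8.5000 50.0000; 50.0000 355.0000]
BᵀPA = [-38.0000 36.0000; -269.0000 252.0000]
K = S⁻¹·BᵀPA = [-0.0773 0.3478; -0.7469 0.6609]
A−BK = [0.0647 0.0087; 0.4077 -0.0348]
AᵀP(A−BK) = [1.1575 -1.0087; -1.0087 0.9391]
P' = Q + AᵀP(A−BK) = [6.1575 0.9913; 0.9913 1.9391]
tr(P') = 8.0966

-0.0773 0.3478 -0.7469 0.6609


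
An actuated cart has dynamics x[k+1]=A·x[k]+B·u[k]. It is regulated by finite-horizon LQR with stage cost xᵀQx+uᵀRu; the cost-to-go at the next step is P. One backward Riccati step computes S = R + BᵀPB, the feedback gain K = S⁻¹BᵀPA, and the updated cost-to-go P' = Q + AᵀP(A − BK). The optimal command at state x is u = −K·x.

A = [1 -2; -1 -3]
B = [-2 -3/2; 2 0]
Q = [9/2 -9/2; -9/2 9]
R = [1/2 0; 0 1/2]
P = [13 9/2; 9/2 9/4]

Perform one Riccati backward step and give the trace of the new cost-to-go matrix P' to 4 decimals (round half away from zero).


18.8922

BᵀP = [-17.0000 -4.5000; -19.5000 -6.7500]
S = R + BᵀPB = [1/2 0; 0 1/2] + [25.0000 25.5000; 25.5000 29.2500] = [25.5000 25.5000; 25.5000 29.7500]
BᵀPA = [-12.5000 47.5000; -12.7500 59.2500]
K = S⁻¹·BᵀPA = [-0.4314 -0.9020; -0.0588 2.7647]
A−BK = [0.0490 0.3431; -0.1373 -1.1961]
AᵀP(A−BK) = [0.1078 0.2255; 0.2255 5.2843]
P' = Q + AᵀP(A−BK) = [4.6078 -4.2745; -4.2745 14.2843]
tr(P') = 18.8922


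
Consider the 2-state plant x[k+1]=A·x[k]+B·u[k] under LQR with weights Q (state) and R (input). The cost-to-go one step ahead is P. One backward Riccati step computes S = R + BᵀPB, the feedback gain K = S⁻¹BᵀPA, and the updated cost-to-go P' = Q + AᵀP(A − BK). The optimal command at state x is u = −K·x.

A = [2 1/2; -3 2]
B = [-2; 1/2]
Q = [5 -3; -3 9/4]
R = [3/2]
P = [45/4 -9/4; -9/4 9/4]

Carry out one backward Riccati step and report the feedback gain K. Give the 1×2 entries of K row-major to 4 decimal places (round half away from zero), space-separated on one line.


BᵀP = [-23.6250 5.6250]
S = R + BᵀPB = [3/2] + [50.0625] = [51.5625]
BᵀPA = [-64.1250 -0.5625]
K = S⁻¹·BᵀPA = [-1.2436 -0.0109]
A−BK = [-0.4873 0.4782; -2.3782 2.0055]
AᵀP(A−BK) = [12.5018 -8.5745; -8.5745 7.3064]
P' = Q + AᵀP(A−BK) = [17.5018 -11.5745; -11.5745 9.5564]
tr(P') = 27.0582

-1.2436 -0.0109


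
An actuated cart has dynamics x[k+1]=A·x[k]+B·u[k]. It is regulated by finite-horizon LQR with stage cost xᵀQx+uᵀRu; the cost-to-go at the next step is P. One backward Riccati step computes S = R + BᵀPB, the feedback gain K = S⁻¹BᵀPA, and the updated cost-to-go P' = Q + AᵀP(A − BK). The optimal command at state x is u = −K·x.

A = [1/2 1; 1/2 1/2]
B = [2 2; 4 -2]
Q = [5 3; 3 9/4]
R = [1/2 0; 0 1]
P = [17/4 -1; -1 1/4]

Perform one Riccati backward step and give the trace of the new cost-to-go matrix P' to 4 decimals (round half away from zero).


BᵀP = [4.5000 -1.0000; 10.5000 -2.5000]
S = R + BᵀPB = [1/2 0; 0 1] + [5.0000 11.0000; 11.0000 26.0000] = [5.5000 11.0000; 11.0000 27.0000]
BᵀPA = [1.7500 4.0000; 4.0000 9.2500]
K = S⁻¹·BᵀPA = [0.1182 0.2273; 0.1000 0.2500]
A−BK = [0.0636 0.0455; 0.2273 0.0909]
AᵀP(A−BK) = [0.0182 0.0398; 0.0398 0.0909]
P' = Q + AᵀP(A−BK) = [5.0182 3.0398; 3.0398 2.3409]
tr(P') = 7.3591

7.3591


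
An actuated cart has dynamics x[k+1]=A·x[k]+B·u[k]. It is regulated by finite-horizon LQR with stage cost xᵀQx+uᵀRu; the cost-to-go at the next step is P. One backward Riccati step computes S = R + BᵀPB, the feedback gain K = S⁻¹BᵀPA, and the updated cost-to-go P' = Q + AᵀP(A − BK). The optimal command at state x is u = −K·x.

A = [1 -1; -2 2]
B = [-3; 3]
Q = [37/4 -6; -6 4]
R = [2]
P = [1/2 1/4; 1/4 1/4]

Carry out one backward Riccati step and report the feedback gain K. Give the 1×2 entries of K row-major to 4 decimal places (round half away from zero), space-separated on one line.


BᵀP = [-0.7500 0.0000]
S = R + BᵀPB = [2] + [2.2500] = [4.2500]
BᵀPA = [-0.7500 0.7500]
K = S⁻¹·BᵀPA = [-0.1765 0.1765]
A−BK = [0.4706 -0.4706; -1.4706 1.4706]
AᵀP(A−BK) = [0.3676 -0.3676; -0.3676 0.3676]
P' = Q + AᵀP(A−BK) = [9.6176 -6.3676; -6.3676 4.3676]
tr(P') = 13.9853

-0.1765 0.1765


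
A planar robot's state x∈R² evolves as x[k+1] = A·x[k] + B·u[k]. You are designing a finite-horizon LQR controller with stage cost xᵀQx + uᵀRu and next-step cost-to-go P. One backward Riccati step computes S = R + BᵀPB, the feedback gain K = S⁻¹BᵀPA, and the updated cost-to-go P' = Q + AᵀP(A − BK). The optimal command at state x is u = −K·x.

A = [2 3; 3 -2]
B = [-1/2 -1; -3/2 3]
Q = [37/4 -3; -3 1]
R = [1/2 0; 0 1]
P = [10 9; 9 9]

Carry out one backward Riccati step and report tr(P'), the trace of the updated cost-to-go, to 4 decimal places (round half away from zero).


17.5968

BᵀP = [-18.5000 -18.0000; 17.0000 18.0000]
S = R + BᵀPB = [1/2 0; 0 1] + [36.2500 -35.5000; -35.5000 37.0000] = [36.7500 -35.5000; -35.5000 38.0000]
BᵀPA = [-91.0000 -19.5000; 88.0000 15.0000]
K = S⁻¹·BᵀPA = [-2.4514 -1.5303; 0.0257 -1.0349]
A−BK = [0.8000 1.2000; -0.7541 -1.1908]
AᵀP(A−BK) = [3.6642 2.8128; 2.8128 3.6826]
P' = Q + AᵀP(A−BK) = [12.9142 -0.1872; -0.1872 4.6826]
tr(P') = 17.5968


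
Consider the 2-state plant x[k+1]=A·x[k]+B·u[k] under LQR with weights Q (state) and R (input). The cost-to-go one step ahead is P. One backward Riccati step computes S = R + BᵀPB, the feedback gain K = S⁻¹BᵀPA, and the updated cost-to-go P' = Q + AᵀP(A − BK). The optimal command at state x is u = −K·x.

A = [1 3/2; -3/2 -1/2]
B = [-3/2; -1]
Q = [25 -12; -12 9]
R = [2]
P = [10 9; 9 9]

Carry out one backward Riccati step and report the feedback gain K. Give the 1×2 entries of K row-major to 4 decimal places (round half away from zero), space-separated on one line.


0.1612 -0.4091

BᵀP = [-24.0000 -22.5000]
S = R + BᵀPB = [2] + [58.5000] = [60.5000]
BᵀPA = [9.7500 -24.7500]
K = S⁻¹·BᵀPA = [0.1612 -0.4091]
A−BK = [1.2417 0.8864; -1.3388 -0.9091]
AᵀP(A−BK) = [1.6787 0.9886; 0.9886 1.1250]
P' = Q + AᵀP(A−BK) = [26.6787 -11.0114; -11.0114 10.1250]
tr(P') = 36.8037


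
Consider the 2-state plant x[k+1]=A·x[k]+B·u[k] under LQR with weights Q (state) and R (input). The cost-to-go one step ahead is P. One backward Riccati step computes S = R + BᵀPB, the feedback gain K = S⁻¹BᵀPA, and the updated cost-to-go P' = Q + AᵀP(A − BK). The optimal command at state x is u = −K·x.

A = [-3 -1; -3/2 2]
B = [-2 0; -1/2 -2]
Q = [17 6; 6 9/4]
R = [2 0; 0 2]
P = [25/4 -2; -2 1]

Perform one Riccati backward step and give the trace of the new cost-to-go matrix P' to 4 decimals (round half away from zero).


BᵀP = [-11.5000 3.5000; 4.0000 -2.0000]
S = R + BᵀPB = [2 0; 0 2] + [21.2500 -7.0000; -7.0000 4.0000] = [23.2500 -7.0000; -7.0000 6.0000]
BᵀPA = [29.2500 18.5000; -9.0000 -8.0000]
K = S⁻¹·BᵀPA = [1.2431 0.6077; -0.0497 -0.6243]
A−BK = [-0.5138 0.2155; -0.9779 1.0552]
AᵀP(A−BK) = [3.6920 1.3550; 1.3550 2.0124]
P' = Q + AᵀP(A−BK) = [20.6920 7.3550; 7.3550 4.2624]
tr(P') = 24.9544

24.9544


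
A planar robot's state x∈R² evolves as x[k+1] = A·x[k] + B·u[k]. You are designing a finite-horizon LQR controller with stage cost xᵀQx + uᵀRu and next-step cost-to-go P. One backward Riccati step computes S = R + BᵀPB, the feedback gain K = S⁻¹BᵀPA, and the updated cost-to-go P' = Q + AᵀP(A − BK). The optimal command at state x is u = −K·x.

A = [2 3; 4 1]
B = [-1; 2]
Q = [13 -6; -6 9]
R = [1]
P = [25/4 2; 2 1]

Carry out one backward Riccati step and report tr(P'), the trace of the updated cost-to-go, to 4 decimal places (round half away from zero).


144.0000

BᵀP = [-2.2500 0.0000]
S = R + BᵀPB = [1] + [2.2500] = [3.2500]
BᵀPA = [-4.5000 -6.7500]
K = S⁻¹·BᵀPA = [-1.3846 -2.0769]
A−BK = [0.6154 0.9231; 6.7692 5.1538]
AᵀP(A−BK) = [66.7692 60.1538; 60.1538 55.2308]
P' = Q + AᵀP(A−BK) = [79.7692 54.1538; 54.1538 64.2308]
tr(P') = 144.0000


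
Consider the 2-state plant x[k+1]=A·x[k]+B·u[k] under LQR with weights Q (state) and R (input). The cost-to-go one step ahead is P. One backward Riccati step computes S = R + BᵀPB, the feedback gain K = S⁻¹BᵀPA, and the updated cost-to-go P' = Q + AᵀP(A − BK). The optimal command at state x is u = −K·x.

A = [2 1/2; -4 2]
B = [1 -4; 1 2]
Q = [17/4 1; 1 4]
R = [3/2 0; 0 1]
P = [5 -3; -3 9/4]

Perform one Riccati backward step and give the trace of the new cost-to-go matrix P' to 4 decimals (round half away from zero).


BᵀP = [2.0000 -0.7500; -26.0000 16.5000]
S = R + BᵀPB = [3/2 0; 0 1] + [1.2500 -9.5000; -9.5000 137.0000] = [2.7500 -9.5000; -9.5000 138.0000]
BᵀPA = [7.0000 -0.5000; -118.0000 20.0000]
K = S⁻¹·BᵀPA = [-0.5359 0.4183; -0.8920 0.1737]
A−BK = [-1.0320 0.7766; -1.6802 1.2342]
AᵀP(A−BK) = [2.4996 -1.4287; -1.4287 0.9847]
P' = Q + AᵀP(A−BK) = [6.7496 -0.4287; -0.4287 4.9847]
tr(P') = 11.7342

11.7342


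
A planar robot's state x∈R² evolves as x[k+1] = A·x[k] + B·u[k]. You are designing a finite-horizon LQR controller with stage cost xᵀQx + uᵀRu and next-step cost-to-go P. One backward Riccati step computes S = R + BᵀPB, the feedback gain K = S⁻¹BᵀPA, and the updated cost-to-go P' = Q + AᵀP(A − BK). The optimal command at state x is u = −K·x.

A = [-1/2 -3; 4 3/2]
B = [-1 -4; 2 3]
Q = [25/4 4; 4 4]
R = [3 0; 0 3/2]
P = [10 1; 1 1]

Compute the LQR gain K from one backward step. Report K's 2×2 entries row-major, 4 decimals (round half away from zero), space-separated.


BᵀP = [-8.0000 1.0000; -37.0000 -1.0000]
S = R + BᵀPB = [3 0; 0 3/2] + [10.0000 35.0000; 35.0000 145.0000] = [13.0000 35.0000; 35.0000 146.5000]
BᵀPA = [8.0000 25.5000; 14.5000 109.5000]
K = S⁻¹·BᵀPA = [0.9779 -0.1424; -0.1347 0.7815]
A−BK = [-0.0607 -0.0166; 2.4481 -0.5596]
AᵀP(A−BK) = [8.6291 -1.9421; -1.9421 1.3113]
P' = Q + AᵀP(A−BK) = [14.8791 2.0579; 2.0579 5.3113]
tr(P') = 20.1904

0.9779 -0.1424 -0.1347 0.7815


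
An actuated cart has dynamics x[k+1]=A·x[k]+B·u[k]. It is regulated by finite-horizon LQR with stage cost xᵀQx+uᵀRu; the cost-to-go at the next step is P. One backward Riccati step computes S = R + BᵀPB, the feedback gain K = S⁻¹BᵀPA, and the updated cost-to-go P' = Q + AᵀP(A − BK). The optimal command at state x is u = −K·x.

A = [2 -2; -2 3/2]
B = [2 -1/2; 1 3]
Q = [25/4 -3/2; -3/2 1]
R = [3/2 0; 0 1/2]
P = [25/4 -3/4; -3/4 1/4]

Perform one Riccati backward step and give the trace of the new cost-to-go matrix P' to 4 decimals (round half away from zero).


9.7159

BᵀP = [11.7500 -1.2500; -5.3750 1.1250]
S = R + BᵀPB = [3/2 0; 0 1/2] + [22.2500 -9.6250; -9.6250 6.0625] = [23.7500 -9.6250; -9.6250 6.5625]
BᵀPA = [26.0000 -25.3750; -13.0000 12.4375]
K = S⁻¹·BᵀPA = [0.7197 -0.7405; -0.9254 0.8092]
A−BK = [0.0979 -0.1144; 0.0564 -0.1871]
AᵀP(A−BK) = [1.2575 -1.2279; -1.2279 1.2084]
P' = Q + AᵀP(A−BK) = [7.5075 -2.7279; -2.7279 2.2084]
tr(P') = 9.7159


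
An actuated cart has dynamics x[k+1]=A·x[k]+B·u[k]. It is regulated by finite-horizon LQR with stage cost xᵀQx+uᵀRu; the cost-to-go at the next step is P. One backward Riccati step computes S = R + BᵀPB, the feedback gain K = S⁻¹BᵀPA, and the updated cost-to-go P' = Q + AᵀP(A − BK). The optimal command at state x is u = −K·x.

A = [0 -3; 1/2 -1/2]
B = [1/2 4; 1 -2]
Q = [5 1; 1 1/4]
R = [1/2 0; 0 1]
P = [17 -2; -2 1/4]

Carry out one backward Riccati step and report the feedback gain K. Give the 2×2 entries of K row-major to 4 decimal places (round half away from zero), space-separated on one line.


BᵀP = [6.5000 -0.7500; 72.0000 -8.5000]
S = R + BᵀPB = [1/2 0; 0 1] + [2.5000 27.5000; 27.5000 305.0000] = [3.0000 27.5000; 27.5000 306.0000]
BᵀPA = [-0.3750 -19.1250; -4.2500 -211.7500]
K = S⁻¹·BᵀPA = [0.0131 -0.1801; -0.0151 -0.6758]
A−BK = [0.0537 -0.2067; 0.4567 -1.6716]
AᵀP(A−BK) = [0.0034 -0.0022; -0.0022 0.5157]
P' = Q + AᵀP(A−BK) = [5.0034 0.9978; 0.9978 0.7657]
tr(P') = 5.7691

0.0131 -0.1801 -0.0151 -0.6758


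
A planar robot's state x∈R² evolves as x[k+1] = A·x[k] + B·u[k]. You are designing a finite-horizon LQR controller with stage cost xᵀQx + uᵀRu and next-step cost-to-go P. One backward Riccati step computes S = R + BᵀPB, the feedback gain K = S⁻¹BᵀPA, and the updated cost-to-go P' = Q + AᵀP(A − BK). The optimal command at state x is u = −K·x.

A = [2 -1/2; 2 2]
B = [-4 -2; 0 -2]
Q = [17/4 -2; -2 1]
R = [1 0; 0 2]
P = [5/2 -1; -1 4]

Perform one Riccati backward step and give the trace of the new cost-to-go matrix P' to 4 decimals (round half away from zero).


9.0995

BᵀP = [-10.0000 4.0000; -3.0000 -6.0000]
S = R + BᵀPB = [1 0; 0 2] + [40.0000 12.0000; 12.0000 18.0000] = [41.0000 12.0000; 12.0000 20.0000]
BᵀPA = [-12.0000 13.0000; -18.0000 -10.5000]
K = S⁻¹·BᵀPA = [-0.0355 0.5710; -0.8787 -0.8676]
A−BK = [0.1006 0.0488; 0.2426 0.2648]
AᵀP(A−BK) = [1.7574 1.7352; 1.7352 2.0921]
P' = Q + AᵀP(A−BK) = [6.0074 -0.2648; -0.2648 3.0921]
tr(P') = 9.0995


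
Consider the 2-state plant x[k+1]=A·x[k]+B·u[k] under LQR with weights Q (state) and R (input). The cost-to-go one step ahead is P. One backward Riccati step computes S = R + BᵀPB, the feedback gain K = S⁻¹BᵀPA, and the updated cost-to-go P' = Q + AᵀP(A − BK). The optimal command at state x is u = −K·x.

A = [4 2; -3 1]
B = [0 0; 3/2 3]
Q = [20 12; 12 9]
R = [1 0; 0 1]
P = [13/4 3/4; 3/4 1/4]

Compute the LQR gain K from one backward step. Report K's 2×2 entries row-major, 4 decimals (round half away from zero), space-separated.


BᵀP = [1.1250 0.3750; 2.2500 0.7500]
S = R + BᵀPB = [1 0; 0 1] + [0.5625 1.1250; 1.1250 2.2500] = [1.5625 1.1250; 1.1250 3.2500]
BᵀPA = [3.3750 2.6250; 6.7500 5.2500]
K = S⁻¹·BᵀPA = [0.8852 0.6885; 1.7705 1.3770]
A−BK = [4.0000 2.0000; -9.6393 -4.1639]
AᵀP(A−BK) = [21.3115 12.1311; 12.1311 7.2131]
P' = Q + AᵀP(A−BK) = [41.3115 24.1311; 24.1311 16.2131]
tr(P') = 57.5246

0.8852 0.6885 1.7705 1.3770


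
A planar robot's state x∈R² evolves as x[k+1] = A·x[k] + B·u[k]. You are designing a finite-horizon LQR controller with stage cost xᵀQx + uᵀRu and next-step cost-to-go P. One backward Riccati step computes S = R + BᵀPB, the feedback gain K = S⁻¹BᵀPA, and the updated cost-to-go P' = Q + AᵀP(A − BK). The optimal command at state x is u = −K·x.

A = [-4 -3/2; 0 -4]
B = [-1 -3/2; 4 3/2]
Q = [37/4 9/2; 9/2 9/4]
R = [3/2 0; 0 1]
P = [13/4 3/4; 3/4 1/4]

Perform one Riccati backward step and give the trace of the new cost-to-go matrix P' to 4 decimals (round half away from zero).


BᵀP = [-0.2500 0.2500; -3.7500 -0.7500]
S = R + BᵀPB = [3/2 0; 0 1] + [1.2500 0.7500; 0.7500 4.5000] = [2.7500 0.7500; 0.7500 5.5000]
BᵀPA = [1.0000 -0.6250; 15.0000 8.6250]
K = S⁻¹·BᵀPA = [-0.3948 -0.6803; 2.7811 1.6609]
A−BK = [-0.2232 0.3112; -2.5923 -3.7704]
AᵀP(A−BK) = [10.6781 7.2661; 7.2661 5.5617]
P' = Q + AᵀP(A−BK) = [19.9281 11.7661; 11.7661 7.8117]
tr(P') = 27.7398

27.7398


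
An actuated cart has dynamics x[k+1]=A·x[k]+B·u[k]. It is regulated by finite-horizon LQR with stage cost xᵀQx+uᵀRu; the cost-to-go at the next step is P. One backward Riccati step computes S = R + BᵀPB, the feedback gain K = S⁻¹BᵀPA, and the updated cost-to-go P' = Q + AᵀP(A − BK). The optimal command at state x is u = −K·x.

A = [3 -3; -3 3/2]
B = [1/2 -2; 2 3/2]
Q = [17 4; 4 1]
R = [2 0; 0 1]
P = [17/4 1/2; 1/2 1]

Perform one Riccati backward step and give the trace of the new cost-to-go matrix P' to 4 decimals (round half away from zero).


BᵀP = [3.1250 2.2500; -7.7500 0.5000]
S = R + BᵀPB = [2 0; 0 1] + [6.0625 -2.8750; -2.8750 16.2500] = [8.0625 -2.8750; -2.8750 17.2500]
BᵀPA = [2.6250 -6.0000; -24.7500 24.0000]
K = S⁻¹·BᵀPA = [-0.1978 -0.2637; -1.4677 1.3473]
A−BK = [0.1634 -0.1734; -0.4028 0.0065]
AᵀP(A−BK) = [2.4424 -1.9608; -1.9608 2.0812]
P' = Q + AᵀP(A−BK) = [19.4424 2.0392; 2.0392 3.0812]
tr(P') = 22.5237

22.5237


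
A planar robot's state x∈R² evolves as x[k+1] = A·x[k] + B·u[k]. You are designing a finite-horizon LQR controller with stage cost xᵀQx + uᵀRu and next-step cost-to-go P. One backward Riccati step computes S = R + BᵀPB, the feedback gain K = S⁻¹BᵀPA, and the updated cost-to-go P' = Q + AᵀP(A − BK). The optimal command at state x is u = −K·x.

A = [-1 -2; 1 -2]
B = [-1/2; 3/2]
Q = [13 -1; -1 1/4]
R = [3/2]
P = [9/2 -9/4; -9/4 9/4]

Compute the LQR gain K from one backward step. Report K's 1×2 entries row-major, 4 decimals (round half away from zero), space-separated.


0.9153 0.2034

BᵀP = [-5.6250 4.5000]
S = R + BᵀPB = [3/2] + [9.5625] = [11.0625]
BᵀPA = [10.1250 2.2500]
K = S⁻¹·BᵀPA = [0.9153 0.2034]
A−BK = [-0.5424 -1.8983; -0.3729 -2.3051]
AᵀP(A−BK) = [1.9831 2.4407; 2.4407 8.5424]
P' = Q + AᵀP(A−BK) = [14.9831 1.4407; 1.4407 8.7924]
tr(P') = 23.7754


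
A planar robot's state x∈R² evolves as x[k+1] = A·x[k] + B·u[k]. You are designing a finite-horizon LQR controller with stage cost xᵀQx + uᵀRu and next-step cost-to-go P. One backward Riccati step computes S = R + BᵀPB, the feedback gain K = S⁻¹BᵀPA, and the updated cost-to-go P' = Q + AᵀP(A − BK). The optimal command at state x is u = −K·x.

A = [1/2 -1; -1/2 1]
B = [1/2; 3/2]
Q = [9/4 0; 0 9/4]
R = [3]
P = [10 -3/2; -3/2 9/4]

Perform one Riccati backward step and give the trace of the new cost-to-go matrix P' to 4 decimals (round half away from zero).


BᵀP = [2.7500 2.6250]
S = R + BᵀPB = [3] + [5.3125] = [8.3125]
BᵀPA = [0.0625 -0.1250]
K = S⁻¹·BᵀPA = [0.0075 -0.0150]
A−BK = [0.4962 -0.9925; -0.5113 1.0226]
AᵀP(A−BK) = [3.8120 -7.6241; -7.6241 15.2481]
P' = Q + AᵀP(A−BK) = [6.0620 -7.6241; -7.6241 17.4981]
tr(P') = 23.5602

23.5602


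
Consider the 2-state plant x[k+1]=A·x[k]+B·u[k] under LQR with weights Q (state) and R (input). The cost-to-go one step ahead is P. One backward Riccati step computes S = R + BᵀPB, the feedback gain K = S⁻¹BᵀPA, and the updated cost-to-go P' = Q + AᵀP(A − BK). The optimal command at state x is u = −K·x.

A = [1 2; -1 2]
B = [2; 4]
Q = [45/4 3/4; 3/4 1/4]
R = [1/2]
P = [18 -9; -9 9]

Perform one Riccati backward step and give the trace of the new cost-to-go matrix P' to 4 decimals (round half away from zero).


BᵀP = [0.0000 18.0000]
S = R + BᵀPB = [1/2] + [72.0000] = [72.5000]
BᵀPA = [-18.0000 36.0000]
K = S⁻¹·BᵀPA = [-0.2483 0.4966]
A−BK = [1.4966 1.0069; -0.0069 0.0138]
AᵀP(A−BK) = [40.5310 26.9379; 26.9379 18.1241]
P' = Q + AᵀP(A−BK) = [51.7810 27.6879; 27.6879 18.3741]
tr(P') = 70.1552

70.1552


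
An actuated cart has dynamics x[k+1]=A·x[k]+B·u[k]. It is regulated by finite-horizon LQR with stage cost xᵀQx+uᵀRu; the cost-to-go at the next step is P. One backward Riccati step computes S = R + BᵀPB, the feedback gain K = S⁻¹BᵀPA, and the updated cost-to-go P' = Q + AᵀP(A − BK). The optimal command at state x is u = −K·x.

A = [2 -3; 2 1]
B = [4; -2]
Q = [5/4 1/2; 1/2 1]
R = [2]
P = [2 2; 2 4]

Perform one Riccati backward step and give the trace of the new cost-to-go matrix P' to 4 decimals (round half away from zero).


40.6944

BᵀP = [4.0000 0.0000]
S = R + BᵀPB = [2] + [16.0000] = [18.0000]
BᵀPA = [8.0000 -12.0000]
K = S⁻¹·BᵀPA = [0.4444 -0.6667]
A−BK = [0.2222 -0.3333; 2.8889 -0.3333]
AᵀP(A−BK) = [36.4444 -6.6667; -6.6667 2.0000]
P' = Q + AᵀP(A−BK) = [37.6944 -6.1667; -6.1667 3.0000]
tr(P') = 40.6944


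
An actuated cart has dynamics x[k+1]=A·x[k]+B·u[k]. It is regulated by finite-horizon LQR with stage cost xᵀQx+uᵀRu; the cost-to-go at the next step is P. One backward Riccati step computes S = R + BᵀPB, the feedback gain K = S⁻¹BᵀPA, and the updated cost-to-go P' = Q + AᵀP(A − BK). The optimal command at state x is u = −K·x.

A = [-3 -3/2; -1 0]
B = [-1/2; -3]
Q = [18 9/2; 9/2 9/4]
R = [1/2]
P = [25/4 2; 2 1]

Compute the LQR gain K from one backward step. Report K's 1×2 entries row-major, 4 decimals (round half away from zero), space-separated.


1.8388 0.8022

BᵀP = [-9.1250 -4.0000]
S = R + BᵀPB = [1/2] + [16.5625] = [17.0625]
BᵀPA = [31.3750 13.6875]
K = S⁻¹·BᵀPA = [1.8388 0.8022]
A−BK = [-2.0806 -1.0989; 4.5165 2.4066]
AᵀP(A−BK) = [11.5568 5.9560; 5.9560 3.0824]
P' = Q + AᵀP(A−BK) = [29.5568 10.4560; 10.4560 5.3324]
tr(P') = 34.8892


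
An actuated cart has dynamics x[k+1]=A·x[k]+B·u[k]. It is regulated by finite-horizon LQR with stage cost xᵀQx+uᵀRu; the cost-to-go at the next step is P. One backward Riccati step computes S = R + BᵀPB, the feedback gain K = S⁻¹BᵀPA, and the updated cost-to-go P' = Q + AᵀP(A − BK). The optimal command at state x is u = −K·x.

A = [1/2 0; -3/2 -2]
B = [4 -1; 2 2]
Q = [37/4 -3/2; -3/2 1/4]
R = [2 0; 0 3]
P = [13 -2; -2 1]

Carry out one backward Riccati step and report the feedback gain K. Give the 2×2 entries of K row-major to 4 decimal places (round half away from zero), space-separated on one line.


0.0361 -0.0963 -0.4405 -0.4920

BᵀP = [48.0000 -6.0000; -17.0000 4.0000]
S = R + BᵀPB = [2 0; 0 3] + [180.0000 -60.0000; -60.0000 25.0000] = [182.0000 -60.0000; -60.0000 28.0000]
BᵀPA = [33.0000 12.0000; -14.5000 -8.0000]
K = S⁻¹·BᵀPA = [0.0361 -0.0963; -0.4405 -0.4920]
A−BK = [-0.0849 -0.1070; -0.6912 -0.8235]
AᵀP(A−BK) = [0.9215 1.0428; 1.0428 1.2193]
P' = Q + AᵀP(A−BK) = [10.1715 -0.4572; -0.4572 1.4693]
tr(P') = 11.6407


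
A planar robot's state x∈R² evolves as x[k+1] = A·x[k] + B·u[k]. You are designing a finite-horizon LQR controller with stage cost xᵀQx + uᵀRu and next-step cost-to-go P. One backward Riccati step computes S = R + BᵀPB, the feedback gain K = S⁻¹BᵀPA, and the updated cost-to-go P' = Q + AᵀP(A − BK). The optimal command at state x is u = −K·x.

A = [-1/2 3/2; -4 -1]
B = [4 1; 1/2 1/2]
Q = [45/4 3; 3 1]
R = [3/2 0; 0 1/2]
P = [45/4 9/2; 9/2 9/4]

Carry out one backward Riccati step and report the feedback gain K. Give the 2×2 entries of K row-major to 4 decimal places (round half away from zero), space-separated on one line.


-0.1588 0.2882 -1.2030 -0.1040

BᵀP = [47.2500 19.1250; 13.5000 5.6250]
S = R + BᵀPB = [3/2 0; 0 1/2] + [198.5625 56.8125; 56.8125 16.3125] = [200.0625 56.8125; 56.8125 16.8125]
BᵀPA = [-100.1250 51.7500; -29.2500 14.6250]
K = S⁻¹·BᵀPA = [-0.1588 0.2882; -1.2030 -0.1040]
A−BK = [1.3384 0.4512; -3.3191 -1.0921]
AᵀP(A−BK) = [5.7201 1.6268; 1.6268 0.6690]
P' = Q + AᵀP(A−BK) = [16.9701 4.6268; 4.6268 1.6690]
tr(P') = 18.6391


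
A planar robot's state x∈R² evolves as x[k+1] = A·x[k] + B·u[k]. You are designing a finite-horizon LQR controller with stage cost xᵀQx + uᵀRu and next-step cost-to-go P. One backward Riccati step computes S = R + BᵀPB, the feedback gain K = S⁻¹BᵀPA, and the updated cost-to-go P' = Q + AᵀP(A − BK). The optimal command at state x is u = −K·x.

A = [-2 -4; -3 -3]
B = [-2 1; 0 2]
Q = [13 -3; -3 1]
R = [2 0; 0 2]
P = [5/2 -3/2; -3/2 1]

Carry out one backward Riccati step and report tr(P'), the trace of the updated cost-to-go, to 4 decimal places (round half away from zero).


BᵀP = [-5.0000 3.0000; -0.5000 0.5000]
S = R + BᵀPB = [2 0; 0 2] + [10.0000 1.0000; 1.0000 0.5000] = [12.0000 1.0000; 1.0000 2.5000]
BᵀPA = [1.0000 11.0000; -0.5000 0.5000]
K = S⁻¹·BᵀPA = [0.1034 0.9310; -0.2414 -0.1724]
A−BK = [-1.5517 -1.9655; -2.5172 -2.6552]
AᵀP(A−BK) = [0.7759 0.9828; 0.9828 2.8448]
P' = Q + AᵀP(A−BK) = [13.7759 -2.0172; -2.0172 3.8448]
tr(P') = 17.6207

17.6207


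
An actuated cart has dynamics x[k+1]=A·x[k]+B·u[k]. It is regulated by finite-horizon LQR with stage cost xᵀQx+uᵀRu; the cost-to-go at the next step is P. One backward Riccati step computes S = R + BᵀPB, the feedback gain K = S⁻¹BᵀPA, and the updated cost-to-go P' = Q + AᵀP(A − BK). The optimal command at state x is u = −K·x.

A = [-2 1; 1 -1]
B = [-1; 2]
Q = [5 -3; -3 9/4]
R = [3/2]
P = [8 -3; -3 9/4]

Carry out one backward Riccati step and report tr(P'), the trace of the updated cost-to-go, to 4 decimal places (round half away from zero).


BᵀP = [-14.0000 7.5000]
S = R + BᵀPB = [3/2] + [29.0000] = [30.5000]
BᵀPA = [35.5000 -21.5000]
K = S⁻¹·BᵀPA = [1.1639 -0.7049]
A−BK = [-0.8361 0.2951; -1.3279 0.4098]
AᵀP(A−BK) = [4.9303 -2.2254; -2.2254 1.0943]
P' = Q + AᵀP(A−BK) = [9.9303 -5.2254; -5.2254 3.3443]
tr(P') = 13.2746

13.2746


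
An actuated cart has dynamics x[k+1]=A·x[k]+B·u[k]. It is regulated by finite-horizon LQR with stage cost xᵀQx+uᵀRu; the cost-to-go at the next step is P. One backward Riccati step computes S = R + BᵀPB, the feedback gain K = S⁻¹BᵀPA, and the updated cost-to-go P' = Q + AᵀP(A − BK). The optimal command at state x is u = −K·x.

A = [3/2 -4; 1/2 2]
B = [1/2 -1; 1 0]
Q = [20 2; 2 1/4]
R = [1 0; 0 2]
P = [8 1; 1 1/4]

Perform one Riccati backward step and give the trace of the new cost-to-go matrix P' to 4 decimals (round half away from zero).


38.6786

BᵀP = [5.0000 0.7500; -8.0000 -1.0000]
S = R + BᵀPB = [1 0; 0 2] + [3.2500 -5.0000; -5.0000 8.0000] = [4.2500 -5.0000; -5.0000 10.0000]
BᵀPA = [7.8750 -18.5000; -12.5000 30.0000]
K = S⁻¹·BᵀPA = [0.9286 -2.0000; -0.7857 2.0000]
A−BK = [0.2500 -1.0000; -0.4286 4.0000]
AᵀP(A−BK) = [2.4286 -6.0000; -6.0000 16.0000]
P' = Q + AᵀP(A−BK) = [22.4286 -4.0000; -4.0000 16.2500]
tr(P') = 38.6786


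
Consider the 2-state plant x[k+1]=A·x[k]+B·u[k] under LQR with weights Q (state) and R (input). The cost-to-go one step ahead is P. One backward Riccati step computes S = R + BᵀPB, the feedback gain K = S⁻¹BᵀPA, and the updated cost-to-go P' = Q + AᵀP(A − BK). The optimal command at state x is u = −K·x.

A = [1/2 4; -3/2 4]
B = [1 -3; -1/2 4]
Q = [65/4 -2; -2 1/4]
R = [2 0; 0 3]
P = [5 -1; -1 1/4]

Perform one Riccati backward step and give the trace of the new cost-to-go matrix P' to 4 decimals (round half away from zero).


20.8969

BᵀP = [5.5000 -1.1250; -19.0000 4.0000]
S = R + BᵀPB = [2 0; 0 3] + [6.0625 -21.0000; -21.0000 73.0000] = [8.0625 -21.0000; -21.0000 76.0000]
BᵀPA = [4.4375 17.5000; -15.5000 -60.0000]
K = S⁻¹·BᵀPA = [0.0684 0.4076; -0.1850 -0.6769]
A−BK = [-0.1235 1.5619; -0.7256 6.9112]
AᵀP(A−BK) = [0.1407 0.2001; 0.2001 4.2562]
P' = Q + AᵀP(A−BK) = [16.3907 -1.7999; -1.7999 4.5062]
tr(P') = 20.8969


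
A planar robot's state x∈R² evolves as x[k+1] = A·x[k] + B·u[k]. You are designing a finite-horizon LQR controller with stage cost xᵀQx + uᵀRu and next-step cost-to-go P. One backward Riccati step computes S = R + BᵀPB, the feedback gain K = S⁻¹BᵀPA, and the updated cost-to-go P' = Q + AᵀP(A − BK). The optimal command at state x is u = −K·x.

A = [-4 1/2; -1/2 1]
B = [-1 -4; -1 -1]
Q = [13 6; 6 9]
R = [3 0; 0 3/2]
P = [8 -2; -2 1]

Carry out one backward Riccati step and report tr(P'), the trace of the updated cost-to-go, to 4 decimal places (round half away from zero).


24.1076

BᵀP = [-6.0000 1.0000; -30.0000 7.0000]
S = R + BᵀPB = [3 0; 0 3/2] + [5.0000 23.0000; 23.0000 113.0000] = [8.0000 23.0000; 23.0000 114.5000]
BᵀPA = [23.5000 -2.0000; 116.5000 -8.0000]
K = S⁻¹·BᵀPA = [0.0291 -0.1163; 1.0116 -0.0465]
A−BK = [0.0756 0.1977; 0.5407 0.8372]
AᵀP(A−BK) = [1.7122 0.1512; 0.1512 0.3953]
P' = Q + AᵀP(A−BK) = [14.7122 6.1512; 6.1512 9.3953]
tr(P') = 24.1076


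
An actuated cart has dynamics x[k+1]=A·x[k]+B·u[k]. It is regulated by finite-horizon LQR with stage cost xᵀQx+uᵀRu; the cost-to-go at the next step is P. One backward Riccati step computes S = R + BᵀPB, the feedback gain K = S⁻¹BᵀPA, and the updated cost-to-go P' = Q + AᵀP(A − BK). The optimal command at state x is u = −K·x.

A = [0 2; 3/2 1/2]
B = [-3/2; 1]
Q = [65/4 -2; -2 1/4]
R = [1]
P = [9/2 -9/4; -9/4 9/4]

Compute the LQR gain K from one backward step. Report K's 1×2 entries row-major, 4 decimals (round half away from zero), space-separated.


BᵀP = [-9.0000 5.6250]
S = R + BᵀPB = [1] + [19.1250] = [20.1250]
BᵀPA = [8.4375 -15.1875]
K = S⁻¹·BᵀPA = [0.4193 -0.7547]
A−BK = [0.6289 0.8680; 1.0807 1.2547]
AᵀP(A−BK) = [1.5250 1.3049; 1.3049 2.6011]
P' = Q + AᵀP(A−BK) = [17.7750 -0.6951; -0.6951 2.8511]
tr(P') = 20.6262

0.4193 -0.7547


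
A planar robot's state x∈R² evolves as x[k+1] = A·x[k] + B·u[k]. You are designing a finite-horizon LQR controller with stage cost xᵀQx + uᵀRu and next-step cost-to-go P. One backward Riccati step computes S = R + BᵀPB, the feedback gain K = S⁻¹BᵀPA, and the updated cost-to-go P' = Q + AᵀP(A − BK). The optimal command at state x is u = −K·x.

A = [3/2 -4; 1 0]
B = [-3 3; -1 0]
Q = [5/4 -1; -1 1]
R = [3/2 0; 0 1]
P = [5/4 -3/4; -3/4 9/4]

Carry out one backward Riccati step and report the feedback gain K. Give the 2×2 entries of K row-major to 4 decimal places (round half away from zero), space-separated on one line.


BᵀP = [-3.0000 0.0000; 3.7500 -2.2500]
S = R + BᵀPB = [3/2 0; 0 1] + [9.0000 -9.0000; -9.0000 11.2500] = [10.5000 -9.0000; -9.0000 12.2500]
BᵀPA = [-4.5000 12.0000; 3.3750 -15.0000]
K = S⁻¹·BᵀPA = [-0.5197 0.2520; -0.1063 -1.0394]
A−BK = [0.2598 -0.1260; 0.4803 0.2520]
AᵀP(A−BK) = [0.8327 0.1417; 0.1417 1.3858]
P' = Q + AᵀP(A−BK) = [2.0827 -0.8583; -0.8583 2.3858]
tr(P') = 4.4685

-0.5197 0.2520 -0.1063 -1.0394


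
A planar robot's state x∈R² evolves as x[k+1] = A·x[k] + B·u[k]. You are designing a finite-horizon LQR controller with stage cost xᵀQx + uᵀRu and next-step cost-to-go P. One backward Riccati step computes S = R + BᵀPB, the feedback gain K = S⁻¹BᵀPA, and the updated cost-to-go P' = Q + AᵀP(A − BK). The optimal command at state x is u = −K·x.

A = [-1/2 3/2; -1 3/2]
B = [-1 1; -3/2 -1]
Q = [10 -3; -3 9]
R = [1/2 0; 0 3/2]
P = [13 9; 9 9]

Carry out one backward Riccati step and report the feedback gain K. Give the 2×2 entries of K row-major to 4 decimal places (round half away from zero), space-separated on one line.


0.5929 -1.1953 0.0676 0.2216

BᵀP = [-26.5000 -22.5000; 4.0000 0.0000]
S = R + BᵀPB = [1/2 0; 0 3/2] + [60.2500 -4.0000; -4.0000 4.0000] = [60.7500 -4.0000; -4.0000 5.5000]
BᵀPA = [35.7500 -73.5000; -2.0000 6.0000]
K = S⁻¹·BᵀPA = [0.5929 -1.1953; 0.0676 0.2216]
A−BK = [0.0253 0.0831; -0.0430 -0.0713]
AᵀP(A−BK) = [0.1880 -0.3253; -0.3253 0.8169]
P' = Q + AᵀP(A−BK) = [10.1880 -3.3253; -3.3253 9.8169]
tr(P') = 20.0049


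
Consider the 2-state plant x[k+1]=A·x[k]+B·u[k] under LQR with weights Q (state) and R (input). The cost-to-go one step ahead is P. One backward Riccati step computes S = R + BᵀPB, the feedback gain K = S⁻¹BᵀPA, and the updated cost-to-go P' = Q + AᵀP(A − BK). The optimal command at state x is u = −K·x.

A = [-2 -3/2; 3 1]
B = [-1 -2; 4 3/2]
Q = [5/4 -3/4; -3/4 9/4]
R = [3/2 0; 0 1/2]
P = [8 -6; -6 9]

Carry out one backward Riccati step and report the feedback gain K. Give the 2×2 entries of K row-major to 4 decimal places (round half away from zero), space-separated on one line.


0.4544 -0.0077 0.7752 0.7209

BᵀP = [-32.0000 42.0000; -25.0000 25.5000]
S = R + BᵀPB = [3/2 0; 0 1/2] + [200.0000 127.0000; 127.0000 88.2500] = [201.5000 127.0000; 127.0000 88.7500]
BᵀPA = [190.0000 90.0000; 126.5000 63.0000]
K = S⁻¹·BᵀPA = [0.4544 -0.0077; 0.7752 0.7209]
A−BK = [0.0047 -0.0660; 0.0198 -0.0505]
AᵀP(A−BK) = [0.6127 0.2719; 0.2719 0.2777]
P' = Q + AᵀP(A−BK) = [1.8627 -0.4781; -0.4781 2.5277]
tr(P') = 4.3904


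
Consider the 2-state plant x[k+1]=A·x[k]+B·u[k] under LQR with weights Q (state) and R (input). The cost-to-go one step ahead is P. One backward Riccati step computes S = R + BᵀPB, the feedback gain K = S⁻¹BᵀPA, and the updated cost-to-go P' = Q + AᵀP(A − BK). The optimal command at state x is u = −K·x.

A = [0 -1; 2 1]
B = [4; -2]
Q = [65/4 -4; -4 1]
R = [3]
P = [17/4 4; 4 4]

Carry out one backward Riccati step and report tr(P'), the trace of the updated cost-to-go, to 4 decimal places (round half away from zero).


BᵀP = [9.0000 8.0000]
S = R + BᵀPB = [3] + [20.0000] = [23.0000]
BᵀPA = [16.0000 -1.0000]
K = S⁻¹·BᵀPA = [0.6957 -0.0435]
A−BK = [-2.7826 -0.8261; 3.3913 0.9130]
AᵀP(A−BK) = [4.8696 0.6957; 0.6957 0.2065]
P' = Q + AᵀP(A−BK) = [21.1196 -3.3043; -3.3043 1.2065]
tr(P') = 22.3261

22.3261


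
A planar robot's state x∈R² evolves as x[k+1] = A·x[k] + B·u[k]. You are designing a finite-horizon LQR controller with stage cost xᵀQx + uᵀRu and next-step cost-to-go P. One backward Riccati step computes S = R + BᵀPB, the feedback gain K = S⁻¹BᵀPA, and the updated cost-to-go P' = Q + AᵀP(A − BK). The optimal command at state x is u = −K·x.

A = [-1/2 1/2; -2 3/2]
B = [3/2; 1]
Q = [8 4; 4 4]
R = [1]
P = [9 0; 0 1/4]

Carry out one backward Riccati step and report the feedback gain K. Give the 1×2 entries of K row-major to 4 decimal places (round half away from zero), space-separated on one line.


BᵀP = [13.5000 0.2500]
S = R + BᵀPB = [1] + [20.5000] = [21.5000]
BᵀPA = [-7.2500 7.1250]
K = S⁻¹·BᵀPA = [-0.3372 0.3314]
A−BK = [0.0058 0.0029; -1.6628 1.1686]
AᵀP(A−BK) = [0.8052 -0.5974; -0.5974 0.4513]
P' = Q + AᵀP(A−BK) = [8.8052 3.4026; 3.4026 4.4513]
tr(P') = 13.2565

-0.3372 0.3314
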